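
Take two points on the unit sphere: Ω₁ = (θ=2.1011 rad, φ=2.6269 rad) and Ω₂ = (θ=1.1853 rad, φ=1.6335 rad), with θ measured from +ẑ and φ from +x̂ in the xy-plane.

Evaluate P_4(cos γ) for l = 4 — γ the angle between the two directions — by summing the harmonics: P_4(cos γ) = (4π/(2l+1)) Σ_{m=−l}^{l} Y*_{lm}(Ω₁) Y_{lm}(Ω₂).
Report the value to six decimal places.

Addition theorem: P_4(cos γ) = (4π/9) Σ_m Y*_{lm}(Ω₁) Y_{lm}(Ω₂), m = −4…4:
  m=-4: Y*=(-0.114898, -0.216467)  Y=(0.316032, -0.080971)  product (-0.053839, -0.059107)
  m=-3: Y*=(0.010858, -0.406274)  Y=(0.070023, 0.367844)  product (0.150206, -0.024455)
  m=-2: Y*=(0.101453, -0.168709)  Y=(0.002926, -0.000369)  product (0.000235, -0.000531)
  m=-1: Y*=(-0.217265, 0.122871)  Y=(0.020764, 0.330711)  product (-0.045146, -0.069301)
  m=+0: Y*=(-0.252211, -0.000000)  Y=(-0.057338, 0.000000)  product (0.014461, 0.000000)
  m=+1: Y*=(0.217265, 0.122871)  Y=(-0.020764, 0.330711)  product (-0.045146, 0.069301)
  m=+2: Y*=(0.101453, 0.168709)  Y=(0.002926, 0.000369)  product (0.000235, 0.000531)
  m=+3: Y*=(-0.010858, -0.406274)  Y=(-0.070023, 0.367844)  product (0.150206, 0.024455)
  m=+4: Y*=(-0.114898, 0.216467)  Y=(0.316032, 0.080971)  product (-0.053839, 0.059107)
Σ over m = (0.117372, -0.000000); ×(4π/9) → (0.163882, -0.000000). Real part: 0.163882

0.163882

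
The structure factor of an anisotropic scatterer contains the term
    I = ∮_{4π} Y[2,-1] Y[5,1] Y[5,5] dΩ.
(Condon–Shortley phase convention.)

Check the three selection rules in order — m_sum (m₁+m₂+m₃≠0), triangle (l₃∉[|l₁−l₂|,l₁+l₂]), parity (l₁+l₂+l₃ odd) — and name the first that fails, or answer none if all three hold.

azimuthal sum: -1 + 1 + 5 = 5  ✗
3 ≤ 5 ≤ 7 (triangle on l)
L = 2 + 5 + 5 = 12 (even)

m_sum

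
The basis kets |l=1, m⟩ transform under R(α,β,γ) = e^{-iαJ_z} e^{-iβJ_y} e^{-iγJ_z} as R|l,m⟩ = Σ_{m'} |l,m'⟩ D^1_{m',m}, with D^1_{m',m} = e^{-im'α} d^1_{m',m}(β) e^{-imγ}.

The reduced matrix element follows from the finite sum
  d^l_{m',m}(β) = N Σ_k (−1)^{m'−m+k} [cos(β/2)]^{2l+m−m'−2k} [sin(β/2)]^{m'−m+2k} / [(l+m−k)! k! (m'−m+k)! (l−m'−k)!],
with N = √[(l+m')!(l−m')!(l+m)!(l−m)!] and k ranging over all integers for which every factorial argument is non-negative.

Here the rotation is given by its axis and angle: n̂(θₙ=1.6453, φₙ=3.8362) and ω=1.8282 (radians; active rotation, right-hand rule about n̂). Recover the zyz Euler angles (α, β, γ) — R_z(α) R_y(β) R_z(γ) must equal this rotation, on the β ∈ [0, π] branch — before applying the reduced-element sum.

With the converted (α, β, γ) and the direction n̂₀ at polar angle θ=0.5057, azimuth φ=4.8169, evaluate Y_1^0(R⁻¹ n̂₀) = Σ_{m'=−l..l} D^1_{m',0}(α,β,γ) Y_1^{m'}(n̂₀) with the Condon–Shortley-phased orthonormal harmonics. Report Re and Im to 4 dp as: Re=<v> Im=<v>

Axis–angle → zyz. n̂ = (sinθₙcosφₙ, sinθₙsinφₙ, cosθₙ) = (-0.766174, -0.638308, -0.074435), ω = 1.8282.
R = I cosω + sinω [n̂]ₓ + (1−cosω) n̂n̂ᵀ gives
  R = [+0.481890, +0.685536, -0.545730; +0.541571, +0.256588, +0.800539; +0.688827, -0.681324, -0.247620]
β = atan2(√(R₁₃²+R₂₃²), R₃₃) = 1.821019; α = atan2(R₂₃, R₁₃) mod 2π = 2.169137; γ = atan2(R₃₂, −R₃₁) mod 2π = 3.921515
Need the full column D^1_{m',0} for m'=−1..1 at α=2.1691, β=1.8210, γ=3.9215.
cos(β/2)=0.613343, sin(β/2)=0.789816
d^1_{-1,0}: single k=1 term ⇒ +0.685086;  D = -0.385890+0.566067i
d^1_{0,0}: k∈[0..1] ⇒ +0.376190 -0.623810 = -0.247620;  D = -0.247620+0.000000i
d^1_{1,0}: single k=0 term ⇒ -0.685086;  D = +0.385890+0.566067i
Y_1^{m'}(θ=0.5057,φ=4.8169) and Σ D·Y over m':
  (-0.3859+0.5661i)·(+0.0175+0.1665i)  (-0.2476+0.0000i)·(+0.4274+0.0000i)  (+0.3859+0.5661i)·(-0.0175+0.1665i)
Y_1^0(R⁻¹ n̂) = -0.307764+0.000000i

Re=-0.3078 Im=0.0000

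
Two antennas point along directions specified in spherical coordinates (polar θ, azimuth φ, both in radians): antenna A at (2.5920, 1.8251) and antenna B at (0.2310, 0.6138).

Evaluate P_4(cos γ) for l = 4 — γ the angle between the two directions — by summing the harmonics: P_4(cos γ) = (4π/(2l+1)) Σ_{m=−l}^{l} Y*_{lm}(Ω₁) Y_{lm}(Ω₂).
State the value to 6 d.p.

Term-by-term m-sum for l=4 (normalisation 4π/9 = 1.396263):
  [-4]  conj(Y_{4,-4})(Ω₁) = +0.017319+0.028023i ; Y_{4,-4}(Ω₂) = -0.000941-0.000771i ; Δ = +0.000005-0.000040i
  [-3]  conj(Y_{4,-3})(Ω₁) = -0.105114+0.109951i ; Y_{4,-3}(Ω₂) = -0.003909-0.014091i ; Δ = +0.001960+0.001051i
  [-2]  conj(Y_{4,-2})(Ω₁) = -0.326058-0.181788i ; Y_{4,-2}(Ω₂) = +0.033238-0.093017i ; Δ = -0.027747+0.024287i
  [-1]  conj(Y_{4,-1})(Ω₁) = +0.110801-0.426271i ; Y_{4,-1}(Ω₂) = +0.313138-0.220634i ; Δ = -0.059354-0.157928i
  [+0]  conj(Y_{4,0})(Ω₁) = -0.032595-0.000000i ; Y_{4,0}(Ω₂) = +0.634653+0.000000i ; Δ = -0.020686-0.000000i
  [+1]  conj(Y_{4,1})(Ω₁) = -0.110801-0.426271i ; Y_{4,1}(Ω₂) = -0.313138-0.220634i ; Δ = -0.059354+0.157928i
  [+2]  conj(Y_{4,2})(Ω₁) = -0.326058+0.181788i ; Y_{4,2}(Ω₂) = +0.033238+0.093017i ; Δ = -0.027747-0.024287i
  [+3]  conj(Y_{4,3})(Ω₁) = +0.105114+0.109951i ; Y_{4,3}(Ω₂) = +0.003909-0.014091i ; Δ = +0.001960-0.001051i
  [+4]  conj(Y_{4,4})(Ω₁) = +0.017319-0.028023i ; Y_{4,4}(Ω₂) = -0.000941+0.000771i ; Δ = +0.000005+0.000040i
Σ over m = -0.190957-0.000000i; ×(4π/9) → -0.266626-0.000000i. Real part: -0.266626

-0.266626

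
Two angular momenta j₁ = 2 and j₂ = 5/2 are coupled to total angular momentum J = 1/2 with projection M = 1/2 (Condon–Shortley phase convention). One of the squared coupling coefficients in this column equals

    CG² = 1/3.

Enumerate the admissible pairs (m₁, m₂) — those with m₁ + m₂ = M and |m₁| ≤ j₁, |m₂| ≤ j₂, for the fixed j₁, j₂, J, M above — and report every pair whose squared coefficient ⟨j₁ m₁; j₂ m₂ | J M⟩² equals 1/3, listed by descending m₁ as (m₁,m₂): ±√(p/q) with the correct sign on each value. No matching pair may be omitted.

(-2,5/2): +√(1/3)

Admissible pairs with m₁+m₂ = M = 1/2: (-2,5/2), (-1,3/2), (0,1/2), (1,-1/2), (2,-3/2)
  (m₁,m₂)=(2,-3/2): CG² = 1/15, CG = +√(1/15)
  (m₁,m₂)=(1,-1/2): CG² = 2/15, CG = −√(2/15)
  (m₁,m₂)=(0,1/2): CG² = 1/5, CG = +√(1/5)
  (m₁,m₂)=(-1,3/2): CG² = 4/15, CG = −√(4/15)
  (m₁,m₂)=(-2,5/2): CG² = 1/3, CG = +√(1/3)   ← matches the target
Pairs with CG² = 1/3: (-2,5/2): +√(1/3)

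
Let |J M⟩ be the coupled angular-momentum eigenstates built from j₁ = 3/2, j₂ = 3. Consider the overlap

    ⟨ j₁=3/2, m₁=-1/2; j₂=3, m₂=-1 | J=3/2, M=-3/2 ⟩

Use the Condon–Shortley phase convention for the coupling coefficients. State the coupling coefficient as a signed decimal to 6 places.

+0.338062

triangle: 3!×0!×3!/7! = 36/5040
(j±m)!: 1!×2!×2!×4!×0!×3! = 576
prefactor² = (2J+1)×Δ×N² = 576/35
  k=2: +1/(2!×1!×0!×0!×0!×3!) = 1/12
Σ = 1/12  ⇒  CG² = 576/35×(1/12)² = 4/35
CG = +√(4/35) = +0.338062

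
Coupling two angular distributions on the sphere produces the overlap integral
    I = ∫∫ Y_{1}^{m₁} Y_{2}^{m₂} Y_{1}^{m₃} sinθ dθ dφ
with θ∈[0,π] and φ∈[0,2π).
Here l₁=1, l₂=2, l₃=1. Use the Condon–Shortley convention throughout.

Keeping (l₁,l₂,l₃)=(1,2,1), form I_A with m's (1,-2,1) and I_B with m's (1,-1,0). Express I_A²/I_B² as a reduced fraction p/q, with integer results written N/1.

l's match ⇒ only the (l;m) 3-j factors differ between A and B.
A: triangle coeff Δ(1,2,1) = 1/30; Σ_t [0,0]: t=0:+1/4 = 1/4; (3j)²=1/5 [(1 2 1; 1 -2 1)], sign=+1
B: triangle coeff Δ(1,2,1) = 1/30; Σ_t [0,0]: t=0:+1/2 = 1/2; (3j)²=1/10 [(1 2 1; 1 -1 0)], sign=-1
I_A²/I_B² = (1/5)/(1/10) = 2/1

2/1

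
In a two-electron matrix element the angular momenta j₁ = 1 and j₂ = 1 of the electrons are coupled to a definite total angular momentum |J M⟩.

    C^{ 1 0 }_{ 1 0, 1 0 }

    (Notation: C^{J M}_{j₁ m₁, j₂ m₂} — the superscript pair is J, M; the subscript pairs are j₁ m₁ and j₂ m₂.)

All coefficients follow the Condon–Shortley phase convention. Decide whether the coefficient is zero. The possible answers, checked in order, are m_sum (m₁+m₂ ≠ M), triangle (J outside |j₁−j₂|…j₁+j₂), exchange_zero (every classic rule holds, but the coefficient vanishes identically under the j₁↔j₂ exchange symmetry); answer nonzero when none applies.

m-sum: m₁+m₂ = 0+0 = 0, M = 0  ✓
triangle: |j₁−j₂| = 0 ≤ J = 1 ≤ j₁+j₂ = 2  ✓
exchange: j₁=j₂ and m₁=m₂, and (−1)^(j₁+j₂−J) = (−1)^1 = −1 forces ⟨j₁m₁;j₂m₂|JM⟩ = −⟨j₂m₂;j₁m₁|JM⟩ = −⟨j₁m₁;j₂m₂|JM⟩ ⇒ the coefficient vanishes identically
Racah sum check: Σ_k collapses to 0 ⇒ CG = 0

exchange_zero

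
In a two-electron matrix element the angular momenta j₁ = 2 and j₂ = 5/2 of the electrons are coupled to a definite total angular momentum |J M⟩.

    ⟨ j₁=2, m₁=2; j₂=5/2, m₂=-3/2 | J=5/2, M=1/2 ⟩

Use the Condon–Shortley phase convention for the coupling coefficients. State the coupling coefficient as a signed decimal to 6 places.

triangle: 2!×2!×3!/8! = 24/40320
(j±m)!: 4!×0!×1!×4!×3!×2! = 6912
prefactor² = (2J+1)×Δ×N² = 864/35
  k=0: +1/(0!×2!×0!×1!×2!×2!) = 1/8
Σ = 1/8  ⇒  CG² = 864/35×(1/8)² = 27/70
CG = +√(27/70) = +0.621059

+√(27/70) ≈ +0.621059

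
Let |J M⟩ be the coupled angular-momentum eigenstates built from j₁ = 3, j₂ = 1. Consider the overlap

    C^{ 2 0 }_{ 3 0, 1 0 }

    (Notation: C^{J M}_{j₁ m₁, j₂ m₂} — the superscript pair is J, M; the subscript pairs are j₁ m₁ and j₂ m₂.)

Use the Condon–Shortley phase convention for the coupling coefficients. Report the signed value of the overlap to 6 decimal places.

j₁+j₂−J=2  J+j₁−j₂=4  J−j₁+j₂=0  j₁+j₂+J+1=7
(j₁±m₁, j₂±m₂, J±M) = (3,3,1,1,2,2)
P² = 48/7
sum k=1..1:
  [1] −1/4 = -1/4
S = -1/4
C² = P²·S² = 3/7 ; C = -0.654654

-0.654654  (= −√(3/7))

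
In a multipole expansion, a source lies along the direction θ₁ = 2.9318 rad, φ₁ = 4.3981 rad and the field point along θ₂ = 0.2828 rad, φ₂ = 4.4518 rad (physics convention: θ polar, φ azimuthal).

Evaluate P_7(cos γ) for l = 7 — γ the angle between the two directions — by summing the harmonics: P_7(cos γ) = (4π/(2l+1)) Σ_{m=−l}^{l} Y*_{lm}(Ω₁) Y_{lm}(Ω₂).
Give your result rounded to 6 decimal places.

Addition theorem: P_7(cos γ) = (4π/15) Σ_m Y*_{lm}(Ω₁) Y_{lm}(Ω₂), m = −7…7:
  m=-7: Y*=(0.000007, -0.000005)  Y=(0.000064, 0.000017)  product (0.000000, -0.000000)
  m=-6: Y*=(-0.000046, -0.000142)  Y=(-0.000006, -0.000848)  product (-0.000000, 0.000000)
  m=-5: Y*=(-0.001644, 0.000001)  Y=(-0.006578, 0.001805)  product (0.000011, -0.000003)
  m=-4: Y*=(-0.003931, 0.012119)  Y=(0.019362, 0.033164)  product (-0.000478, 0.000104)
  m=-3: Y*=(0.057194, 0.041520)  Y=(0.107944, -0.108731)  product (0.010688, -0.001737)
  m=-2: Y*=(0.218150, -0.158582)  Y=(-0.356750, -0.204820)  product (-0.110306, 0.011893)
  m=-1: Y*=(-0.192119, -0.591019)  Y=(-0.160552, 0.602103)  product (0.386699, -0.020786)
  m=+0: Y*=(-0.515209, -0.000000)  Y=(0.169165, 0.000000)  product (-0.087156, -0.000000)
  m=+1: Y*=(0.192119, -0.591019)  Y=(0.160552, 0.602103)  product (0.386699, 0.020786)
  m=+2: Y*=(0.218150, 0.158582)  Y=(-0.356750, 0.204820)  product (-0.110306, -0.011893)
  m=+3: Y*=(-0.057194, 0.041520)  Y=(-0.107944, -0.108731)  product (0.010688, 0.001737)
  m=+4: Y*=(-0.003931, -0.012119)  Y=(0.019362, -0.033164)  product (-0.000478, -0.000104)
  m=+5: Y*=(0.001644, 0.000001)  Y=(0.006578, 0.001805)  product (0.000011, 0.000003)
  m=+6: Y*=(-0.000046, 0.000142)  Y=(-0.000006, 0.000848)  product (-0.000000, -0.000000)
  m=+7: Y*=(-0.000007, -0.000005)  Y=(-0.000064, 0.000017)  product (0.000000, 0.000000)
Σ over m = (0.486074, -0.000000); ×(4π/15) → (0.407212, -0.000000). Real part: 0.407212

0.407212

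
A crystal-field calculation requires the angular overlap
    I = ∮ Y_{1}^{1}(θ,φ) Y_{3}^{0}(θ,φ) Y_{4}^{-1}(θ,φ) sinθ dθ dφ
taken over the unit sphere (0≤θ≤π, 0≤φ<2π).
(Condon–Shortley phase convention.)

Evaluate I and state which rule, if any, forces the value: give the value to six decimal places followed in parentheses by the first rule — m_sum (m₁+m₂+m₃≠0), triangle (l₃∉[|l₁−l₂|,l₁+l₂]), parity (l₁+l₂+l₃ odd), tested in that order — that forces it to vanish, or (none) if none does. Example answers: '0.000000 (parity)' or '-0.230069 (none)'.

-0.194664 (none)

Rules hold: Σm=0, L=8 even, 2≤4≤4.
N = 3·7·9 = 189
Δ = 0!·2!·6!/9! = 1/252
Racah Σ t=0..0: t=0:+1/36 = 1/36
⇒ 3j(1 3 4; 0 0 0)² = 4/63, sgn +1
Racah Σ t=0..0: t=0:+1/72 = 1/72
⇒ 3j(1 3 4; 1 0 -1)² = 5/126, sgn -1
4πI² = N·(3j₀)²·(3jₘ)² = 10/21
I = -1·√(0.47619/4π) = -0.19466390
No selection rule forces the value: the integral is nonzero (none).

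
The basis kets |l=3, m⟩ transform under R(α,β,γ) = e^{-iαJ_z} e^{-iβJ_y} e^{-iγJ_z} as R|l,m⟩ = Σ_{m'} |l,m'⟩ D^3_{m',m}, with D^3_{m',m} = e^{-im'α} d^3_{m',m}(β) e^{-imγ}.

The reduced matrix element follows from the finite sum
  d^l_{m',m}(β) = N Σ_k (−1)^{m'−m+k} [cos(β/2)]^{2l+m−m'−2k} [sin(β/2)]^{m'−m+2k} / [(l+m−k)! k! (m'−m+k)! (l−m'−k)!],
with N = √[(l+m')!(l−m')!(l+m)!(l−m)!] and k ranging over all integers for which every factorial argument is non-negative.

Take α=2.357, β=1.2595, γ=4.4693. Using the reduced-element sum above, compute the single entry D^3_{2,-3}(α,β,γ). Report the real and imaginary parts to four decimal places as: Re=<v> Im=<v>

First d^3_{2,-3}(β=1.2595), then the phase factors e^{-i(2)α} and e^{-i(-3)γ}:
c=cos(1.259500/2)=0.808175, s=sin(1.259500/2)=0.588943; N=√[120·1·1·720]=293.938769
k∈{0} keeps every argument non-negative
  k=0: (−1)^5·293.9388/(120)·0.8082^1·0.5889^5 = -0.140264
d^3_{2,-3}(1.2595) = -0.140264
Phases: e^{-i·(2)·2.3570}=+0.001611+0.999999i, e^{-i·(-3)·4.4693}=+0.666323+0.745663i ⇒ D=+0.104439-0.093630i

Re=0.1044 Im=-0.0936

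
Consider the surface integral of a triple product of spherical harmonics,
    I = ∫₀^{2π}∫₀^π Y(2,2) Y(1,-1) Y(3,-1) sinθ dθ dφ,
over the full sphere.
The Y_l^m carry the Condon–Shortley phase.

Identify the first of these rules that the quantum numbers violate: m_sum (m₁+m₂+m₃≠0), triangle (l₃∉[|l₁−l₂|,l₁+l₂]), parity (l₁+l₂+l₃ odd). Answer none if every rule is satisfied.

none

Σmᵢ = 0  ✓
l₃∈[|l₁−l₂|,l₁+l₂]=[1,3], have l₃=3  ✓
Σlᵢ = 6 ⇒ even  ✓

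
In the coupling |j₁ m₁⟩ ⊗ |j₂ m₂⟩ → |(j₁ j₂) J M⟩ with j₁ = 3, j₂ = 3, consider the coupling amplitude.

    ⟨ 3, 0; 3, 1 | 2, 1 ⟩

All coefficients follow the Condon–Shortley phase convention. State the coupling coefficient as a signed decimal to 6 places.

+0.154303  (= +√(1/42))

√[5·4!2!2!/9! · 3!3!4!2!3!1!] = √(96/7)
  +(−1)^2/∏(2,2,1,2,1,0)! = 1/8  (running 1/8)
  +(−1)^3/∏(3,1,0,1,2,1)! = -1/12  (running 1/24)
⟨..|..⟩ = √(96/7)·(1/24) = +0.154303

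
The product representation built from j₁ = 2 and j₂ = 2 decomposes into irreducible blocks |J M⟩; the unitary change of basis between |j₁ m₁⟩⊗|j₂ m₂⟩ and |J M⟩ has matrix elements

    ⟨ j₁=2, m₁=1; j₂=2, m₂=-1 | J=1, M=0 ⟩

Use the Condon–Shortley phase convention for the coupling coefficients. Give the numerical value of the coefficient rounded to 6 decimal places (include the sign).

√[3·3!1!1!/6! · 3!1!1!3!1!1!] = √(9/10)
  +(−1)^0/∏(0,3,1,1,0,0)! = 1/6  (running 1/6)
  +(−1)^1/∏(1,2,0,0,1,1)! = -1/2  (running -1/3)
⟨..|..⟩ = √(9/10)·(-1/3) = -0.316228

-0.316228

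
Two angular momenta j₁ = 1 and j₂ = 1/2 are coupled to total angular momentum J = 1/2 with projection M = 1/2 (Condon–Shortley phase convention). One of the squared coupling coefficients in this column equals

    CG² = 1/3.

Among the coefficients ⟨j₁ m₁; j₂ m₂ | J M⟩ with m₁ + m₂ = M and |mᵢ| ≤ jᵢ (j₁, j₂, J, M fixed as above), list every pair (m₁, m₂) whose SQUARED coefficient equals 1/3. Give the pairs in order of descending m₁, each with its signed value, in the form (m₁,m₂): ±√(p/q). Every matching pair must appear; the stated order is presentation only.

Admissible pairs with m₁+m₂ = M = 1/2: (0,1/2), (1,-1/2)
  (m₁,m₂)=(1,-1/2): CG² = 2/3, CG = +√(2/3)
  (m₁,m₂)=(0,1/2): CG² = 1/3, CG = −√(1/3)   ← matches the target
Pairs with CG² = 1/3: (0,1/2): −√(1/3)

(0,1/2): −√(1/3)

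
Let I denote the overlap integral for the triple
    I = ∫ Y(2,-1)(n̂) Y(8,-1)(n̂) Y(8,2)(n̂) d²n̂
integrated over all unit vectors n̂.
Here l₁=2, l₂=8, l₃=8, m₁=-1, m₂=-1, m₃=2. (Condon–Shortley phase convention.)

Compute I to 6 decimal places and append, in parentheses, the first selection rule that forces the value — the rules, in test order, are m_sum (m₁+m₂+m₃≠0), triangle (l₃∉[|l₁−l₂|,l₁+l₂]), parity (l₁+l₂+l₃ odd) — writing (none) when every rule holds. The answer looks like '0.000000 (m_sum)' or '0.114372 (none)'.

0.068038 (none)

m-sum 0 ✓  L=18 even ✓  6≤8≤10 ✓
Π(2lᵢ+1) = 5×17×17 = 1445
triangle coeff Δ(2,8,8) = 1/348840
Σ_t [0,2]: t=0:+1/116121600 t=1:−1/25401600 t=2:+1/116121600 = -1/45158400
(3j)²=24/1615 [(2 8 8; 0 0 0)], sign=-1
Σ_t [1,2]: t=1:−1/58060800 t=2:+1/87091200 = -1/174182400
(3j)²=7/2584 [(2 8 8; -1 -1 2)], sign=-1
⇒ 4πI² = 21/361
I = (+1)√(21/361/(4π)) = 0.06803793
No selection rule forces the value: the integral is nonzero (none).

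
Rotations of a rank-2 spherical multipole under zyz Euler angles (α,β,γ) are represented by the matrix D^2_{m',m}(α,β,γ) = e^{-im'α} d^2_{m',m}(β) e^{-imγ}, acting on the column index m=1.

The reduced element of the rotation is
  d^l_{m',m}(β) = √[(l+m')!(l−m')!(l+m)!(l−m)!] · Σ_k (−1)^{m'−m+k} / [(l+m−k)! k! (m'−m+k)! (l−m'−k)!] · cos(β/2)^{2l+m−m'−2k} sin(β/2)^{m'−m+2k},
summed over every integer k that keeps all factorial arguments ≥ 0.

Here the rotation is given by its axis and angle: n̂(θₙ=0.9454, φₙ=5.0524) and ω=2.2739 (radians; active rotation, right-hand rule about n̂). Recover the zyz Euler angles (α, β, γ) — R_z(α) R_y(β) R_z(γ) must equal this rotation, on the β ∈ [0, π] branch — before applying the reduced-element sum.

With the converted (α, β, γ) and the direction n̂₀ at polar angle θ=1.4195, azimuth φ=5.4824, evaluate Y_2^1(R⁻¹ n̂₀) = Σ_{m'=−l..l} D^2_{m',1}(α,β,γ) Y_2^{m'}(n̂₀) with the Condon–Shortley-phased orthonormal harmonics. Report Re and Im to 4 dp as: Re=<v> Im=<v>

Re=0.1043 Im=0.2840

Axis–angle → zyz. n̂ = (sinθₙcosφₙ, sinθₙsinφₙ, cosθₙ) = (+0.270377, -0.764318, +0.585419), ω = 2.2739.
R = I cosω + sinω [n̂]ₓ + (1−cosω) n̂n̂ᵀ gives
  R = [-0.526217, -0.786854, -0.322423; +0.106307, +0.315318, -0.943013; +0.843679, -0.530505, -0.082278]
β = atan2(√(R₁₃²+R₂₃²), R₃₃) = 1.653167; α = atan2(R₂₃, R₁₃) mod 2π = 4.382941; γ = atan2(R₃₂, −R₃₁) mod 2π = 3.702919
Need the full column D^2_{m',1} for m'=−2..2 at α=4.3829, β=1.6532, γ=3.7029.
cos(β/2)=0.677393, sin(β/2)=0.735621
d^2_{-2,1}: single k=3 term ⇒ +0.539304;  D = +0.185217-0.506501i
d^2_{-1,1}: k∈[2..3] ⇒ +0.744923 -0.292831 = +0.452091;  D = +0.351528+0.284280i
d^2_{0,1}: k∈[1..2] ⇒ +0.560082 -0.660510 = -0.100428;  D = +0.085017-0.053459i
d^2_{1,1}: k∈[0..1] ⇒ +0.210553 -0.744923 = -0.534369;  D = +0.122802+0.520068i
d^2_{2,1}: single k=0 term ⇒ -0.457305;  D = -0.455130-0.044548i
Y_2^{m'}(θ=1.4195,φ=5.4824) and Σ D·Y over m':
  (+0.1852-0.5065i)·(-0.0116+0.3773i)  (+0.3515+0.2843i)·(+0.0801+0.0826i)  (+0.0850-0.0535i)·(-0.2939+0.0000i)  (+0.1228+0.5201i)·(-0.0801+0.0826i)  (-0.4551-0.0445i)·(-0.0116-0.3773i)
Y_2^1(R⁻¹ n̂) = +0.104313+0.284031i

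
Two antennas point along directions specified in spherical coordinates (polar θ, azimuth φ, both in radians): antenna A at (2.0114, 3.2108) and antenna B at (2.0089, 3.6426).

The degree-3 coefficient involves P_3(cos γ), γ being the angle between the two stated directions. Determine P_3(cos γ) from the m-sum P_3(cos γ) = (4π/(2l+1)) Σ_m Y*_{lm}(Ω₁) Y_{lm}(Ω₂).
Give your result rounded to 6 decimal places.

Addition theorem: P_3(cos γ) = (4π/7) Σ_m Y*_{lm}(Ω₁) Y_{lm}(Ω₂), m = −3…3:
  [-3]  conj(Y_{3,-3})(Ω₁) = -0.30211 - 0.06364j ; Y_{3,-3}(Ω₂) = -0.02098 + 0.30911j ; Δ = 0.02601 - 0.09205j
  [-2]  conj(Y_{3,-2})(Ω₁) = -0.35317 - 0.04920j ; Y_{3,-2}(Ω₂) = -0.19149 + 0.29955j ; Δ = 0.08237 - 0.09637j
  [-1]  conj(Y_{3,-1})(Ω₁) = 0.02641 + 0.00183j ; Y_{3,-1}(Ω₂) = 0.02571 - 0.01408j ; Δ = 0.00070 - 0.00032j
  [+0]  conj(Y_{3,0})(Ω₁) = 0.33272 + 0.00000j ; Y_{3,0}(Ω₂) = 0.33248 + 0.00000j ; Δ = 0.11062 + 0.00000j
  [+1]  conj(Y_{3,1})(Ω₁) = -0.02641 + 0.00183j ; Y_{3,1}(Ω₂) = -0.02571 - 0.01408j ; Δ = 0.00070 + 0.00032j
  [+2]  conj(Y_{3,2})(Ω₁) = -0.35317 + 0.04920j ; Y_{3,2}(Ω₂) = -0.19149 - 0.29955j ; Δ = 0.08237 + 0.09637j
  [+3]  conj(Y_{3,3})(Ω₁) = 0.30211 - 0.06364j ; Y_{3,3}(Ω₂) = 0.02098 + 0.30911j ; Δ = 0.02601 + 0.09205j
Accumulated sum 0.32879 + 0.00000j; after 4π/(2l+1) scaling, 0.59024 + 0.00000j ⇒ P_3 = 0.590236

0.590236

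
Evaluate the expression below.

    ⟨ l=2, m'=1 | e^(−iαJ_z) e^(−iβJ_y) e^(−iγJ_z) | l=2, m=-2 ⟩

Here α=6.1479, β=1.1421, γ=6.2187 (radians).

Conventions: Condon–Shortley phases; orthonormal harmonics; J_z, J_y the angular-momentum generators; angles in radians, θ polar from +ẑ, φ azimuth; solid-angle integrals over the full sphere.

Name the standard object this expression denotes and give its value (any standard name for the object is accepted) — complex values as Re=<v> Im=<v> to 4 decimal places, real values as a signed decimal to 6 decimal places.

Wigner D-matrix element, Re=-0.2657 Im=-0.0017

This is a Wigner D-matrix element — the rotation-matrix element ⟨l m'| R(α,β,γ) |l m⟩ in the angular-momentum basis.
Split into d^2_{1,-2}(β=1.1421) × two z-phases.
c=cos(1.142100/2)=0.841334, s=sin(1.142100/2)=0.540516; N=√[6·1·1·24]=12.000000
k: max(0,(-2)−(1))=0 … min(2+(-2),2−(1))=0
  k=0: (−1)^3·12.0000/(6)·0.8413^1·0.5405^3 = -0.265720
d^2_{1,-2}(1.1421) = -0.265720
D = (+0.990863+0.134873i)·(-0.265720)·(+0.991695-0.128613i) = -0.265714-0.001678i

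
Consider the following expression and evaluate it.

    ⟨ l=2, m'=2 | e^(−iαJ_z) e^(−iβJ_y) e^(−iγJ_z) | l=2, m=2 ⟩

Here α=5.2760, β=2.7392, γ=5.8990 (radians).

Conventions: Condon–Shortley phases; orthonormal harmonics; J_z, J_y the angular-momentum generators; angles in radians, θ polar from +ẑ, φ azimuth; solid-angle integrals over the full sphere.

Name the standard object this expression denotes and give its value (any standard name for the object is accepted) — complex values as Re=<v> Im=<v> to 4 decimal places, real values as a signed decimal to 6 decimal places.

This is a Wigner D-matrix element — the rotation-matrix element ⟨l m'| R(α,β,γ) |l m⟩ in the angular-momentum basis.
Split into d^2_{2,2}(β=2.7392) × two z-phases.
Half-angle: c=0.199842, s=0.979828. N=√(24·1·24·1)=24.000000
The bounds max(0,m−m')=0 and min(l+m,l−m')=0 give 1 term
  k=0: (−1)^0·24.0000/(24)·0.1998^4·0.9798^0 = +0.001595
d^2_{2,2}(2.7392) = +0.001595
Phases: e^{-i·(2)·5.2760}=-0.429171+0.903223i, e^{-i·(2)·5.8990}=+0.719044+0.694965i ⇒ D=-0.001493+0.000560i

Wigner D-matrix element, Re=-0.0015 Im=0.0006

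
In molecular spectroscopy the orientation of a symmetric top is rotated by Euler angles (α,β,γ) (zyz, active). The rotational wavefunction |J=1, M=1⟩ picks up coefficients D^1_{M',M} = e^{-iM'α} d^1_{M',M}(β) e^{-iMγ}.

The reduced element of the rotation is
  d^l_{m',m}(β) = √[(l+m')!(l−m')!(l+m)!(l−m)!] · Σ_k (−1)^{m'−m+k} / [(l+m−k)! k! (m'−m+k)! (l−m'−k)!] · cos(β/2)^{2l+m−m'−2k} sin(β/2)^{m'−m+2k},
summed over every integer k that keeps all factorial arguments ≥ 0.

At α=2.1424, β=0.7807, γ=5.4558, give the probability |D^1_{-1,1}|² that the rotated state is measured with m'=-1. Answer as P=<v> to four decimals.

D^1_{-1,1}(2.1424,0.7807,5.4558) = e^{-i·-1·2.1424}·d^1_{-1,1}(0.7807)·e^{-i·1·5.4558}. Compute d first:
c=cos(0.780700/2)=0.924776, s=sin(0.780700/2)=0.380512; N=√[1·2·2·1]=2.000000
Admissible k: 2..2 (factorial args all ≥0)
  k=2: (−1)^0·2.0000/(2)·0.9248^0·0.3805^2 = +0.144789
d^1_{-1,1}(0.7807) = +0.144789
|D^1_{-1,1}|² = |d^1_{-1,1}(β)|² = (+0.144789)² = 0.020964 (the z-rotation phases have unit modulus)

P=0.0210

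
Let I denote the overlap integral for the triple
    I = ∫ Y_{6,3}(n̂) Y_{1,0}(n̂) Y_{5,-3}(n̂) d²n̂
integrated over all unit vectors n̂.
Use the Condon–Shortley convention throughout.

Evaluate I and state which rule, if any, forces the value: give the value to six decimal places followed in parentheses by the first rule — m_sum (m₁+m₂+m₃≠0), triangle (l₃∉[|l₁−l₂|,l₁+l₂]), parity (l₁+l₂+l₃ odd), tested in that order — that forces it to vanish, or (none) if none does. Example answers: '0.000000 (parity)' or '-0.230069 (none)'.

m-sum 0 ✓  L=12 even ✓  5≤5≤7 ✓
Π(2lᵢ+1) = 13×3×11 = 429
triangle coeff Δ(6,1,5) = 1/858
Σ_t [1,1]: t=1:−1/14400 = -1/14400
(3j)²=6/143 [(6 1 5; 0 0 0)], sign=+1
Σ_t [1,1]: t=1:−1/80640 = -1/80640
(3j)²=9/286 [(6 1 5; 3 0 -3)], sign=-1
⇒ 4πI² = 81/143
I = (-1)√(81/143/(4π)) = -0.21230956
No selection rule forces the value: the integral is nonzero (none).

-0.212310 (none)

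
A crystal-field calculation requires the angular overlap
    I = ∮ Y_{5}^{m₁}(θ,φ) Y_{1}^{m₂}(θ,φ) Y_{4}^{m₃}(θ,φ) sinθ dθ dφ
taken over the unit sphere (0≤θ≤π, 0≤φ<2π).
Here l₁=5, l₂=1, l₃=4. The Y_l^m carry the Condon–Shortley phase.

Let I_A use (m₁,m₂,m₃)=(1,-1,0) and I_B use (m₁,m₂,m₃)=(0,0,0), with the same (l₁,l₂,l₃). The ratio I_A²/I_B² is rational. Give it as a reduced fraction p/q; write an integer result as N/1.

Shared (l₁,l₂,l₃)=(5,1,4): N and (l;000)² cancel in I_A²/I_B².
A: Δ = 2!·8!·0!/11! = 1/495; Racah Σ t=0..0: t=0:+1/1152 = 1/1152; ⇒ 3j(5 1 4; 1 -1 0)² = 1/33, sgn +1
B: Δ = 2!·8!·0!/11! = 1/495; Racah Σ t=1..1: t=1:−1/576 = -1/576; ⇒ 3j(5 1 4; 0 0 0)² = 5/99, sgn -1
I_A²/I_B² = (1/33)/(5/99) = 3/5

3/5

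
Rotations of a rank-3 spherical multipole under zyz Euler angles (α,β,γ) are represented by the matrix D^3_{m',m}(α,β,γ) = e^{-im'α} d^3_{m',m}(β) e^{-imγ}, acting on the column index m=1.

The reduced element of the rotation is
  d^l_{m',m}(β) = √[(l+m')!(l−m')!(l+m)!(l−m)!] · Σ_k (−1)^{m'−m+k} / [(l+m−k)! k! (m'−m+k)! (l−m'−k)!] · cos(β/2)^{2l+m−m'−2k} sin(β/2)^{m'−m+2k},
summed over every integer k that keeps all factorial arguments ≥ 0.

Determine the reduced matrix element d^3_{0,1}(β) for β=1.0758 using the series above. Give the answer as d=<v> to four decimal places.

d^3_{0,1}(β=1.0758) via the finite sum:
With c≡cos(β/2)=0.858786 and s≡sin(β/2)=0.512334, N=[6·6·24·2]^{1/2}=41.569219
k∈{1,2,3} keeps every argument non-negative
  k=1: (−1)^0·41.5692/(12)·0.8588^5·0.5123^1 = +0.829029
  k=2: (−1)^1·41.5692/(4)·0.8588^3·0.5123^3 = -0.885169
  k=3: (−1)^2·41.5692/(12)·0.8588^1·0.5123^5 = +0.105012
d^3_{0,1}(1.0758) = +0.829029 -0.885169 +0.105012 = +0.048872

d=0.0489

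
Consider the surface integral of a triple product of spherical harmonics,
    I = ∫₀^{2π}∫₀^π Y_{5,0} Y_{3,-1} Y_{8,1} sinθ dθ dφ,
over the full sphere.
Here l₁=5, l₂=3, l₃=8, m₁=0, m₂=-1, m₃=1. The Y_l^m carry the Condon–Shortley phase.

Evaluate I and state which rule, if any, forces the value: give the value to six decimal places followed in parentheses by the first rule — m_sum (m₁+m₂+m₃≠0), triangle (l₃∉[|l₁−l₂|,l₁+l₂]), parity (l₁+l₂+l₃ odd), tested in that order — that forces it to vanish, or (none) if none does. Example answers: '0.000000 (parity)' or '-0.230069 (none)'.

-0.215961 (none)

Checks pass: Σm=0; 16 even; l₃=8∈[2,8].
(2·5+1)(2·3+1)(2·8+1) = 1309
Δ: 0! 10! 6! / 17! → 1/136136
sum: t=0:+1/518400 = 1/518400
3j²(5 3 8; 0 0 0) = Δ·Π!·Σ² = 56/2431  (sign +1)
sum: t=0:+1/691200 = 1/691200
3j²(5 3 8; 0 -1 1) = Δ·Π!·Σ² = 189/9724  (sign -1)
combine: 4πI² = 1309·56/2431·189/9724 = 18522/31603
take √, sign -1: I = -0.21596076
No selection rule forces the value: the integral is nonzero (none).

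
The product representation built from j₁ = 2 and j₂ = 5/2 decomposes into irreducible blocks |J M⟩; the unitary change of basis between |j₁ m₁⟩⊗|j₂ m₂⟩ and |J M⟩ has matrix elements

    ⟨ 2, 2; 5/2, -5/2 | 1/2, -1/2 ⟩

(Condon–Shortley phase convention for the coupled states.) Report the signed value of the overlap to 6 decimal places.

+0.577350

j₁+j₂−J=4  J+j₁−j₂=0  J−j₁+j₂=1  j₁+j₂+J+1=6
(j₁±m₁, j₂±m₂, J±M) = (4,0,0,5,0,1)
P² = 192
sum k=0..0:
  [0] +1/24 = 1/24
S = 1/24
C² = P²·S² = 1/3 ; C = +0.577350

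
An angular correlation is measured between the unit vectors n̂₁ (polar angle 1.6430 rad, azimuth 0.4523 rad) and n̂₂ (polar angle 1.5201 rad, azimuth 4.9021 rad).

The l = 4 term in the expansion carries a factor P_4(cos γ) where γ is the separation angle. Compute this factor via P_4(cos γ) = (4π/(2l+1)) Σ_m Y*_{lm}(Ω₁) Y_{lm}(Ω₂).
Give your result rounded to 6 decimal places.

Expand P_4 via completeness: Σ_{m} conj(Y_{4,m}) at Ω₁ times Y_{4,m} at Ω₂ —
  [-4]  conj(Y_{4,-4})(Ω₁) = -0.103420+0.425552i ; Y_{4,-4}(Ω₂) = +0.319469-0.302937i ; Δ = +0.095876+0.167280i
  [-3]  conj(Y_{4,-3})(Ω₁) = -0.019018-0.087551i ; Y_{4,-3}(Ω₂) = -0.034050-0.053224i ; Δ = -0.004012+0.003993i
  [-2]  conj(Y_{4,-2})(Ω₁) = -0.198167-0.252095i ; Y_{4,-2}(Ω₂) = +0.304362-0.121362i ; Δ = -0.090910-0.052678i
  [-1]  conj(Y_{4,-1})(Ω₁) = +0.090736+0.044088i ; Y_{4,-1}(Ω₂) = -0.013464-0.070117i ; Δ = +0.001870-0.006956i
  [+0]  conj(Y_{4,0})(Ω₁) = +0.300941-0.000000i ; Y_{4,0}(Ω₂) = +0.309232+0.000000i ; Δ = +0.093060+0.000000i
  [+1]  conj(Y_{4,1})(Ω₁) = -0.090736+0.044088i ; Y_{4,1}(Ω₂) = +0.013464-0.070117i ; Δ = +0.001870+0.006956i
  [+2]  conj(Y_{4,2})(Ω₁) = -0.198167+0.252095i ; Y_{4,2}(Ω₂) = +0.304362+0.121362i ; Δ = -0.090910+0.052678i
  [+3]  conj(Y_{4,3})(Ω₁) = +0.019018-0.087551i ; Y_{4,3}(Ω₂) = +0.034050-0.053224i ; Δ = -0.004012-0.003993i
  [+4]  conj(Y_{4,4})(Ω₁) = -0.103420-0.425552i ; Y_{4,4}(Ω₂) = +0.319469+0.302937i ; Δ = +0.095876-0.167280i
Accumulated sum +0.098708+0.000000i; after 4π/(2l+1) scaling, +0.137823+0.000000i ⇒ P_4 = 0.137823

0.137823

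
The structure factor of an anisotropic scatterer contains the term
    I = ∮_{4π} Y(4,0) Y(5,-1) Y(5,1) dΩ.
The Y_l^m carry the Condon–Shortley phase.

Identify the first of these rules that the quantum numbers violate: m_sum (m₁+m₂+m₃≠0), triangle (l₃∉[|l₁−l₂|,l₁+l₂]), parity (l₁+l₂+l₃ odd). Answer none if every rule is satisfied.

none

Σmᵢ = 0  ✓
l₃∈[|l₁−l₂|,l₁+l₂]=[1,9], have l₃=5  ✓
Σlᵢ = 14 ⇒ even  ✓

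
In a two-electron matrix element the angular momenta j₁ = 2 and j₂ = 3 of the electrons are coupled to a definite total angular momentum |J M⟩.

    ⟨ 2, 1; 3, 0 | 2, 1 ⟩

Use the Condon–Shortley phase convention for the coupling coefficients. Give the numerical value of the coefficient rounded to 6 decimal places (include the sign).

-0.534522  (= −√(2/7))

j₁+j₂−J=3  J+j₁−j₂=1  J−j₁+j₂=3  j₁+j₂+J+1=8
(j₁±m₁, j₂±m₂, J±M) = (3,1,3,3,3,1)
P² = 81/14
sum k=0..1:
  [0] +1/36 = 1/36
  [1] −1/4 = -1/4
S = -2/9
C² = P²·S² = 2/7 ; C = -0.534522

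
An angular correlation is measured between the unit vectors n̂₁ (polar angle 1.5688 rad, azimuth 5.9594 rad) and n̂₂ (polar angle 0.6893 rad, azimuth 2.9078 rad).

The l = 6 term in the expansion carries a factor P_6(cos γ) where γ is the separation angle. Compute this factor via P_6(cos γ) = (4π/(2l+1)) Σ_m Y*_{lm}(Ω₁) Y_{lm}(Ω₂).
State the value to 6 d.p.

Term-by-term m-sum for l=6 (normalisation 4π/13 = 0.966644):
  m=-6: (-0.175551-0.450052i) × (+0.005347+0.031520i) = +0.013247-0.007940i  (running Σ = +0.013247-0.007940i)
  m=-5: (-0.000161-0.003337i) × (-0.052557-0.123676i) = -0.000404+0.000195i  (running Σ = +0.012843-0.007745i)
  m=-4: (-0.097103+0.343294i) × (+0.192360+0.260733i) = -0.108187+0.040718i  (running Σ = -0.095344+0.032973i)
  m=-3: (-0.002201+0.003221i) × (-0.350766-0.296273i) = +0.001726-0.000478i  (running Σ = -0.093617+0.032496i)
  m=-2: (+0.259739-0.196461i) × (+0.233275+0.117788i) = +0.083731-0.015235i  (running Σ = -0.009886+0.017260i)
  m=-1: (+0.003898-0.001308i) × (+0.228649+0.054452i) = +0.000963-0.000087i  (running Σ = -0.008923+0.017174i)
  m=0: (-0.317819-0.000000i) × (-0.343040+0.000000i) = +0.109025+0.000000i  (running Σ = +0.100101+0.017174i)
  m=1: (-0.003898-0.001308i) × (-0.228649+0.054452i) = +0.000963+0.000087i  (running Σ = +0.101064+0.017260i)
  m=2: (+0.259739+0.196461i) × (+0.233275-0.117788i) = +0.083731+0.015235i  (running Σ = +0.184795+0.032496i)
  m=3: (+0.002201+0.003221i) × (+0.350766-0.296273i) = +0.001726+0.000478i  (running Σ = +0.186522+0.032973i)
  m=4: (-0.097103-0.343294i) × (+0.192360-0.260733i) = -0.108187-0.040718i  (running Σ = +0.078335-0.007745i)
  m=5: (+0.000161-0.003337i) × (+0.052557-0.123676i) = -0.000404-0.000195i  (running Σ = +0.077931-0.007940i)
  m=6: (-0.175551+0.450052i) × (+0.005347-0.031520i) = +0.013247+0.007940i  (running Σ = +0.091178+0.000000i)
Accumulated sum +0.091178+0.000000i; after 4π/(2l+1) scaling, +0.088137+0.000000i ⇒ P_6 = 0.088137

0.088137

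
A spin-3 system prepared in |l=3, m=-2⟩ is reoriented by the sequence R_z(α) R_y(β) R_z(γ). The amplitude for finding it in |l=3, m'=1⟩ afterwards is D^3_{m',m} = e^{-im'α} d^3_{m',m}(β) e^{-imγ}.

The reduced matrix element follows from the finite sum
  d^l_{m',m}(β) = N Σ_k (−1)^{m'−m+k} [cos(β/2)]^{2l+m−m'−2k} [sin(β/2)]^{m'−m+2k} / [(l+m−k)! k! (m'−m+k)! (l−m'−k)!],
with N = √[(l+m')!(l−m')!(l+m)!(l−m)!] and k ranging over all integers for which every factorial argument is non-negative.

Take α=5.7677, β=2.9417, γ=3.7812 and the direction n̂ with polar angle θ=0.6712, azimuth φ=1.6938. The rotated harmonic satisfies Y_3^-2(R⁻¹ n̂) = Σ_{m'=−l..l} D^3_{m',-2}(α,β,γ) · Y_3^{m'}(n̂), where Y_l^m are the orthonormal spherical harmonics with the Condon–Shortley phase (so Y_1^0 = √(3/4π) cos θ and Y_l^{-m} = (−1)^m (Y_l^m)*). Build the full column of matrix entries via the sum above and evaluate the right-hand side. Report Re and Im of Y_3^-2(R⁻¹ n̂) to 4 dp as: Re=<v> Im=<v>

Re=-0.1199 Im=0.2211

Need the full column D^3_{m',-2} for m'=−3..3 at α=5.7677, β=2.9417, γ=3.7812.
cos(β/2)=0.099780, sin(β/2)=0.995010
d^3_{-3,-2}: single k=1 term ⇒ +0.000024;  D = +0.000023-0.000006i
d^3_{-2,-2}: k∈[0..1] ⇒ +0.000001 -0.000491 = -0.000490;  D = -0.000475-0.000120i
d^3_{-1,-2}: k∈[0..1] ⇒ -0.000031 +0.006189 = +0.006158;  D = +0.004448+0.004259i
d^3_{0,-2}: k∈[0..1] ⇒ +0.000538 -0.053451 = -0.052914;  D = -0.015211-0.050680i
d^3_{1,-2}: k∈[0..1] ⇒ -0.006189 +0.307737 = +0.301548;  D = -0.066955+0.294021i
d^3_{2,-2}: k∈[0..1] ⇒ +0.048794 -0.970428 = -0.921634;  D = +0.621031-0.680978i
d^3_{3,-2}: single k=0 term ⇒ -0.238372;  D = +0.226575-0.074061i
Y_3^{m'}(θ=0.6712,φ=1.6938) and Σ D·Y over m':
  (+0.0000-0.0000i)·(+0.0362+0.0936i)  (-0.0005-0.0001i)·(-0.3002+0.0754i)  (+0.0044+0.0043i)·(-0.0510-0.4121i)  (-0.0152-0.0507i)·(+0.0193+0.0000i)  (-0.0670+0.2940i)·(+0.0510-0.4121i)  (+0.6210-0.6810i)·(-0.3002-0.0754i)  (+0.2266-0.0741i)·(-0.0362+0.0936i)
Y_3^-2(R⁻¹ n̂) = -0.119905+0.221070i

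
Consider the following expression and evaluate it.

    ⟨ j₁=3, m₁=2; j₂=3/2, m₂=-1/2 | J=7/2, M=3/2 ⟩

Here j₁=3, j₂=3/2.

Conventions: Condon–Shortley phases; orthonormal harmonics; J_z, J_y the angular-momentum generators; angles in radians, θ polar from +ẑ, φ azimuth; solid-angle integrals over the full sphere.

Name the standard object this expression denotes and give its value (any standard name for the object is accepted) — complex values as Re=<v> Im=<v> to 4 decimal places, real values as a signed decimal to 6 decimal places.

This is a Clebsch–Gordan (vector-coupling) coefficient.
triangle: 1!·5!·2!/9! = 240/362880
(j±m)!: 5!·1!·1!·2!·5!·2! = 57600
prefactor² = (2J+1)·Δ·N² = 6400/21
  k=0: +1/(0!·1!·1!·1!·4!·1!) = 1/24
  k=1: −1/(1!·0!·0!·0!·5!·2!) = -1/240
Σ = 3/80  ⇒  CG² = 6400/21·(3/80)² = 3/7
CG = +√(3/7) = +0.654654

Clebsch–Gordan coefficient, +√(3/7) ≈ +0.654654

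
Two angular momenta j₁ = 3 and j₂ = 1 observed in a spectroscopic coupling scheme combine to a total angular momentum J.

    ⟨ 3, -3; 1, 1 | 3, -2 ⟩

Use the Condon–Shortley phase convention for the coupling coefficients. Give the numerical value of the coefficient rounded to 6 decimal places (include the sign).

−√(1/4) ≈ -0.500000

√[7·1!5!1!/8! · 0!6!2!0!1!5!] = √(3600)
  +(−1)^1/∏(1,0,5,1,0,0)! = -1/120  (running -1/120)
⟨..|..⟩ = √(3600)·(-1/120) = -0.500000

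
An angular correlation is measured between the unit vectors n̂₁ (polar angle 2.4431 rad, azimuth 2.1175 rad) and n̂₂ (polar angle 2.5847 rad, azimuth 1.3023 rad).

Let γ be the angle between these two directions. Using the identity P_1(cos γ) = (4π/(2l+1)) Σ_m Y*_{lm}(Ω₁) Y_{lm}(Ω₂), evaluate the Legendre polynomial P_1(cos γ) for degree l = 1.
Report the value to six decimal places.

Addition theorem: P_1(cos γ) = (4π/3) Σ_m Y*_{lm}(Ω₁) Y_{lm}(Ω₂), m = −1…1:
  term(m=-1) = (0.027821, 0.029531)   from Y*(Ω₁)=(-0.115503, 0.189791), Y(Ω₂)=(0.048443, -0.176068)
  term(m=+0) = (0.155200, 0.000000)   from Y*(Ω₁)=(-0.374178, -0.000000), Y(Ω₂)=(-0.414775, 0.000000)
  term(m=+1) = (0.027821, -0.029531)   from Y*(Ω₁)=(0.115503, 0.189791), Y(Ω₂)=(-0.048443, -0.176068)
Σ over m = (0.210842, 0.000000); ×(4π/3) → (0.883171, 0.000000). Real part: 0.883171

0.883171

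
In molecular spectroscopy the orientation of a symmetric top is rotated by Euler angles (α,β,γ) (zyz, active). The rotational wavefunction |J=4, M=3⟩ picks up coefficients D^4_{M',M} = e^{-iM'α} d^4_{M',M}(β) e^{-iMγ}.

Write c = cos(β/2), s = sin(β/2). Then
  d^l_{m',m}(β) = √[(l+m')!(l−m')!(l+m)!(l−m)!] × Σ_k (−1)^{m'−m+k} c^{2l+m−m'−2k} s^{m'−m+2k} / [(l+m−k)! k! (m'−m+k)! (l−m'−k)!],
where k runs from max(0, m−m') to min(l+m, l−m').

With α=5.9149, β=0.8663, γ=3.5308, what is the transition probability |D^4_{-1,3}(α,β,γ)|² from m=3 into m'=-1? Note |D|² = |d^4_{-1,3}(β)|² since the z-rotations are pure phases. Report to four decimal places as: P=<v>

First d^4_{-1,3}(β=0.8663), then the phase factors e^{-i(-1)α} and e^{-i(3)γ}:
c=cos(0.866300/2)=0.907648, s=sin(0.866300/2)=0.419732; N=√[6·120·5040·1]=1904.940944
Admissible k: 4..5 (factorial args all ≥0)
  k=4: (−1)^0·1904.9409/(144)·0.9076^4·0.4197^4 = +0.278662
  k=5: (−1)^1·1904.9409/(240)·0.9076^2·0.4197^6 = -0.035755
d^4_{-1,3}(0.8663) = +0.278662 -0.035755 = +0.242907
|D^4_{-1,3}|² = |d^4_{-1,3}(β)|² = (+0.242907)² = 0.059004 (the z-rotation phases have unit modulus)

P=0.0590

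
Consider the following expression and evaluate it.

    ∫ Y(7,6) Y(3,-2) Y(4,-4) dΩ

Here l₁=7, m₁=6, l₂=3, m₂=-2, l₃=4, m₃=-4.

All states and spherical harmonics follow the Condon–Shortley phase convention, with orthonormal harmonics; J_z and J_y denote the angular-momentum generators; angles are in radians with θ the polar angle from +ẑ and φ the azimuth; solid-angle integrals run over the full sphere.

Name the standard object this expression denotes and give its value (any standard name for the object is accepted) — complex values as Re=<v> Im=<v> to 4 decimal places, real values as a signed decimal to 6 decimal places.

Gaunt coefficient, +0.241725

This is a Gaunt coefficient — the integral of a triple product of spherical harmonics over the sphere.
Rules hold: Σm=0, L=14 even, 4≤4≤10.
N = 15·7·9 = 945
Δ = 6!·8!·0!/15! = 1/45045
Racah Σ t=3..3: t=3:−1/20736 = -1/20736
⇒ 3j(7 3 4; 0 0 0)² = 35/1287, sgn -1
Racah Σ t=1..1: t=1:−1/4838400 = -1/4838400
⇒ 3j(7 3 4; 6 -2 -4)² = 1/35, sgn -1
4πI² = N·(3j₀)²·(3jₘ)² = 105/143
I = +1·√(0.734266/4π) = 0.24172507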